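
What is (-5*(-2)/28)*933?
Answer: 4665/14 ≈ 333.21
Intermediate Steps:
(-5*(-2)/28)*933 = (10*(1/28))*933 = (5/14)*933 = 4665/14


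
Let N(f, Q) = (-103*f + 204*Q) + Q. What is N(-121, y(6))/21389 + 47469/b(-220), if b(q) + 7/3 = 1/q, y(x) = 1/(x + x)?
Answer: -8041059291497/396038724 ≈ -20304.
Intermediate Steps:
y(x) = 1/(2*x)
b(q) = -7/3 + 1/q
N(f, Q) = -103*f + 205*Q
N(-121, y(6))/21389 + 47469/b(-220) = (-103*(-121) + 205*((½)/6))/21389 + 47469/(-7/3 + 1/(-220)) = (12463 + 205*((½)*(⅙)))*(1/21389) + 47469/(-7/3 - 1/220) = (12463 + 205*(1/12))*(1/21389) + 47469/(-1543/660) = (12463 + 205/12)*(1/21389) + 47469*(-660/1543) = (149761/12)*(1/21389) - 31329540/1543 = 149761/256668 - 31329540/1543 = -8041059291497/396038724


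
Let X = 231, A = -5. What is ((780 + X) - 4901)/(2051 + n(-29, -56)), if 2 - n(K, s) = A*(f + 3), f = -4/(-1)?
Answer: -1945/1044 ≈ -1.8630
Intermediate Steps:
f = 4 (f = -4*(-1) = 4)
n(K, s) = 37 (n(K, s) = 2 - (-5)*(4 + 3) = 2 - (-5)*7 = 2 - 1*(-35) = 2 + 35 = 37)
((780 + X) - 4901)/(2051 + n(-29, -56)) = ((780 + 231) - 4901)/(2051 + 37) = (1011 - 4901)/2088 = -3890*1/2088 = -1945/1044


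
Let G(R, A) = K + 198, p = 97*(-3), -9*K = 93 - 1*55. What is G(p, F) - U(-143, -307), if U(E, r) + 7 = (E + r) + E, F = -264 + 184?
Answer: 7144/9 ≈ 793.78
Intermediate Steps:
K = -38/9 (K = -(93 - 1*55)/9 = -(93 - 55)/9 = -1/9*38 = -38/9 ≈ -4.2222)
F = -80
U(E, r) = -7 + r + 2*E (U(E, r) = -7 + ((E + r) + E) = -7 + (r + 2*E) = -7 + r + 2*E)
p = -291
G(R, A) = 1744/9 (G(R, A) = -38/9 + 198 = 1744/9)
G(p, F) - U(-143, -307) = 1744/9 - (-7 - 307 + 2*(-143)) = 1744/9 - (-7 - 307 - 286) = 1744/9 - 1*(-600) = 1744/9 + 600 = 7144/9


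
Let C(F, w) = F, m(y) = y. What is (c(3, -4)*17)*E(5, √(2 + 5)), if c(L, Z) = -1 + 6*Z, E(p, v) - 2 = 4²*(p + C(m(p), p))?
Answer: -68850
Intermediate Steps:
E(p, v) = 2 + 32*p (E(p, v) = 2 + 4²*(p + p) = 2 + 16*(2*p) = 2 + 32*p)
(c(3, -4)*17)*E(5, √(2 + 5)) = ((-1 + 6*(-4))*17)*(2 + 32*5) = ((-1 - 24)*17)*(2 + 160) = -25*17*162 = -425*162 = -68850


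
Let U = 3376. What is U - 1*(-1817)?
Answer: 5193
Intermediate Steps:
U - 1*(-1817) = 3376 - 1*(-1817) = 3376 + 1817 = 5193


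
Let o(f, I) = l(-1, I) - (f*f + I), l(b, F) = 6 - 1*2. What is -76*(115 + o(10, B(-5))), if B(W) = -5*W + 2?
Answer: 608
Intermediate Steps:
l(b, F) = 4 (l(b, F) = 6 - 2 = 4)
B(W) = 2 - 5*W
o(f, I) = 4 - I - f² (o(f, I) = 4 - (f*f + I) = 4 - (f² + I) = 4 - (I + f²) = 4 + (-I - f²) = 4 - I - f²)
-76*(115 + o(10, B(-5))) = -76*(115 + (4 - (2 - 5*(-5)) - 1*10²)) = -76*(115 + (4 - (2 + 25) - 1*100)) = -76*(115 + (4 - 1*27 - 100)) = -76*(115 + (4 - 27 - 100)) = -76*(115 - 123) = -76*(-8) = 608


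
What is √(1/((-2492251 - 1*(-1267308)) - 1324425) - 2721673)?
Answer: I*√4422226818297616430/1274684 ≈ 1649.8*I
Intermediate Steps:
√(1/((-2492251 - 1*(-1267308)) - 1324425) - 2721673) = √(1/((-2492251 + 1267308) - 1324425) - 2721673) = √(1/(-1224943 - 1324425) - 2721673) = √(1/(-2549368) - 2721673) = √(-1/2549368 - 2721673) = √(-6938546052665/2549368) = I*√4422226818297616430/1274684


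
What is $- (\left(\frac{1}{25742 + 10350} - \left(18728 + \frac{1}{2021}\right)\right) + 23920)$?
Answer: $- \frac{378714476873}{72941932} \approx -5192.0$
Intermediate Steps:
$- (\left(\frac{1}{25742 + 10350} - \left(18728 + \frac{1}{2021}\right)\right) + 23920) = - (\left(\frac{1}{36092} - \left(18728 + \frac{1}{2021}\right)\right) + 23920) = - (\left(\frac{1}{36092} - \frac{37849289}{2021}\right) + 23920) = - (- \frac{1366056536567}{72941932} + 23920) = \left(-1\right) \frac{378714476873}{72941932} = - \frac{378714476873}{72941932}$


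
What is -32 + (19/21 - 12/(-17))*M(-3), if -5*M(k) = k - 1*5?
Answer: -10504/357 ≈ -29.423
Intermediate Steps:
M(k) = 1 - k/5 (M(k) = -(k - 1*5)/5 = -(k - 5)/5 = -(-5 + k)/5 = 1 - k/5)
-32 + (19/21 - 12/(-17))*M(-3) = -32 + (19/21 - 12/(-17))*(1 - ⅕*(-3)) = -32 + (19*(1/21) - 12*(-1/17))*(1 + ⅗) = -32 + (19/21 + 12/17)*(8/5) = -32 + (575/357)*(8/5) = -32 + 920/357 = -10504/357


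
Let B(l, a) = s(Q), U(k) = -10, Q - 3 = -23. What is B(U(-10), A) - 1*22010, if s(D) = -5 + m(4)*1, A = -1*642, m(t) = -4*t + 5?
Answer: -22026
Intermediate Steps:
Q = -20 (Q = 3 - 23 = -20)
m(t) = 5 - 4*t
A = -642
s(D) = -16 (s(D) = -5 + (5 - 4*4)*1 = -5 + (5 - 16)*1 = -5 - 11*1 = -5 - 11 = -16)
B(l, a) = -16
B(U(-10), A) - 1*22010 = -16 - 1*22010 = -16 - 22010 = -22026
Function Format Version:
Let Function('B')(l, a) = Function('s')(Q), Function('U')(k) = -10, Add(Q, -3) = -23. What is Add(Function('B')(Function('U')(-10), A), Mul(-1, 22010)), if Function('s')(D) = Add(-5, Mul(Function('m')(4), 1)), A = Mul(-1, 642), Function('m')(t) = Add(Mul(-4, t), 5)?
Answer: -22026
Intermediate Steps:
Q = -20 (Q = Add(3, -23) = -20)
Function('m')(t) = Add(5, Mul(-4, t))
A = -642
Function('s')(D) = -16 (Function('s')(D) = Add(-5, Mul(Add(5, Mul(-4, 4)), 1)) = Add(-5, Mul(Add(5, -16), 1)) = Add(-5, Mul(-11, 1)) = Add(-5, -11) = -16)
Function('B')(l, a) = -16
Add(Function('B')(Function('U')(-10), A), Mul(-1, 22010)) = Add(-16, Mul(-1, 22010)) = Add(-16, -22010) = -22026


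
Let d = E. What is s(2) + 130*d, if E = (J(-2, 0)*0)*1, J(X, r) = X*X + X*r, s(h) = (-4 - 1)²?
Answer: 25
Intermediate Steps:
s(h) = 25 (s(h) = (-5)² = 25)
J(X, r) = X² + X*r
E = 0 (E = (-2*(-2 + 0)*0)*1 = (-2*(-2)*0)*1 = (4*0)*1 = 0*1 = 0)
d = 0
s(2) + 130*d = 25 + 130*0 = 25 + 0 = 25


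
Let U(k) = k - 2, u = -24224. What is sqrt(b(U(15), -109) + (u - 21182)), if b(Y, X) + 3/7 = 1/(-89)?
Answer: 2*I*sqrt(4405889019)/623 ≈ 213.09*I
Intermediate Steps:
U(k) = -2 + k
b(Y, X) = -274/623 (b(Y, X) = -3/7 + 1/(-89) = -3/7 - 1/89 = -274/623)
sqrt(b(U(15), -109) + (u - 21182)) = sqrt(-274/623 + (-24224 - 21182)) = sqrt(-274/623 - 45406) = sqrt(-28288212/623) = 2*I*sqrt(4405889019)/623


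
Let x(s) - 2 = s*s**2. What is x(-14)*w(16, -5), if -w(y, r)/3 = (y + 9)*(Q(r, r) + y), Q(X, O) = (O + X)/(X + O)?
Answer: 3496050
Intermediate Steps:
x(s) = 2 + s**3 (x(s) = 2 + s*s**2 = 2 + s**3)
Q(X, O) = 1 (Q(X, O) = (O + X)/(O + X) = 1)
w(y, r) = -3*(1 + y)*(9 + y) (w(y, r) = -3*(y + 9)*(1 + y) = -3*(9 + y)*(1 + y) = -3*(1 + y)*(9 + y))
x(-14)*w(16, -5) = (2 + (-14)**3)*(-27 - 30*16 - 3*16**2) = (2 - 2744)*(-27 - 480 - 3*256) = -2742*(-27 - 480 - 768) = -2742*(-1275) = 3496050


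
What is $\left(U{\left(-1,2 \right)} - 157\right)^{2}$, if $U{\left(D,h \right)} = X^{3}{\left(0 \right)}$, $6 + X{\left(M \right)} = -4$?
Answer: $1338649$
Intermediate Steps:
$X{\left(M \right)} = -10$ ($X{\left(M \right)} = -6 - 4 = -10$)
$U{\left(D,h \right)} = -1000$ ($U{\left(D,h \right)} = \left(-10\right)^{3} = -1000$)
$\left(U{\left(-1,2 \right)} - 157\right)^{2} = \left(-1000 - 157\right)^{2} = \left(-1157\right)^{2} = 1338649$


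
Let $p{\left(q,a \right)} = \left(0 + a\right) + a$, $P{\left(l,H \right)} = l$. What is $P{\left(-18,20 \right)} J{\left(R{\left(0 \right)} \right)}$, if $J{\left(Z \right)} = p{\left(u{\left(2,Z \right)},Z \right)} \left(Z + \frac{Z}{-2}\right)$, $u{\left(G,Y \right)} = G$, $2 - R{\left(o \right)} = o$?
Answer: $-72$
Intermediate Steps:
$R{\left(o \right)} = 2 - o$
$p{\left(q,a \right)} = 2 a$ ($p{\left(q,a \right)} = a + a = 2 a$)
$J{\left(Z \right)} = Z^{2}$ ($J{\left(Z \right)} = 2 Z \left(Z + \frac{Z}{-2}\right) = 2 Z \left(Z + Z \left(- \frac{1}{2}\right)\right) = 2 Z \left(Z - \frac{Z}{2}\right) = 2 Z \frac{Z}{2} = Z^{2}$)
$P{\left(-18,20 \right)} J{\left(R{\left(0 \right)} \right)} = - 18 \left(2 - 0\right)^{2} = - 18 \left(2 + 0\right)^{2} = - 18 \cdot 2^{2} = \left(-18\right) 4 = -72$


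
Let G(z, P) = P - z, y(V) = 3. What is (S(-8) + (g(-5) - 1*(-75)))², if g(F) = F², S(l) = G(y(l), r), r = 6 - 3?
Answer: 10000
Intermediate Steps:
r = 3
S(l) = 0 (S(l) = 3 - 1*3 = 3 - 3 = 0)
(S(-8) + (g(-5) - 1*(-75)))² = (0 + ((-5)² - 1*(-75)))² = (0 + (25 + 75))² = (0 + 100)² = 100² = 10000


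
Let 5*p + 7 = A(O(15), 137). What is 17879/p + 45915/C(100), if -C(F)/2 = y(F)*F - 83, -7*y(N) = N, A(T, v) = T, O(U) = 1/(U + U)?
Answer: -994493615/77594 ≈ -12817.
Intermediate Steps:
O(U) = 1/(2*U)
y(N) = -N/7
p = -209/150 (p = -7/5 + ((1/2)/15)/5 = -7/5 + ((1/2)*(1/15))/5 = -7/5 + (1/5)*(1/30) = -7/5 + 1/150 = -209/150 ≈ -1.3933)
C(F) = 166 + 2*F**2/7 (C(F) = -2*((-F/7)*F - 83) = -2*(-F**2/7 - 83) = -2*(-83 - F**2/7) = 166 + 2*F**2/7)
17879/p + 45915/C(100) = 17879/(-209/150) + 45915/(166 + (2/7)*100**2) = 17879*(-150/209) + 45915/(166 + (2/7)*10000) = -141150/11 + 45915/(166 + 20000/7) = -141150/11 + 45915/(21162/7) = -141150/11 + 45915*(7/21162) = -141150/11 + 107135/7054 = -994493615/77594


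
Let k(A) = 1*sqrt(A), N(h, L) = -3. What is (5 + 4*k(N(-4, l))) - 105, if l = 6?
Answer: -100 + 4*I*sqrt(3) ≈ -100.0 + 6.9282*I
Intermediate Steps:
k(A) = sqrt(A)
(5 + 4*k(N(-4, l))) - 105 = (5 + 4*sqrt(-3)) - 105 = (5 + 4*(I*sqrt(3))) - 105 = (5 + 4*I*sqrt(3)) - 105 = -100 + 4*I*sqrt(3)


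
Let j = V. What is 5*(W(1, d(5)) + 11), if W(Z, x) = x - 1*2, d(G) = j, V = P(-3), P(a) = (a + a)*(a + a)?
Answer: 225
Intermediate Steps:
P(a) = 4*a² (P(a) = (2*a)*(2*a) = 4*a²)
V = 36 (V = 4*(-3)² = 4*9 = 36)
j = 36
d(G) = 36
W(Z, x) = -2 + x (W(Z, x) = x - 2 = -2 + x)
5*(W(1, d(5)) + 11) = 5*((-2 + 36) + 11) = 5*(34 + 11) = 5*45 = 225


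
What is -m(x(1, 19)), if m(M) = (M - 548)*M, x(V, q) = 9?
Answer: 4851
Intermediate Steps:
m(M) = M*(-548 + M) (m(M) = (-548 + M)*M = M*(-548 + M))
-m(x(1, 19)) = -9*(-548 + 9) = -9*(-539) = -1*(-4851) = 4851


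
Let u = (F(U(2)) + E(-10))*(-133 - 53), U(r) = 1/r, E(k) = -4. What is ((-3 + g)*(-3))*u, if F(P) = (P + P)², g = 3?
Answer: 0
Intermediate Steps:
U(r) = 1/r
F(P) = 4*P² (F(P) = (2*P)² = 4*P²)
u = 558 (u = (4*(1/2)² - 4)*(-133 - 53) = (4*(½)² - 4)*(-186) = (4*(¼) - 4)*(-186) = (1 - 4)*(-186) = -3*(-186) = 558)
((-3 + g)*(-3))*u = ((-3 + 3)*(-3))*558 = (0*(-3))*558 = 0*558 = 0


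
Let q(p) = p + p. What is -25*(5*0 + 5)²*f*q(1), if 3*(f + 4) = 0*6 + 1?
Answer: 13750/3 ≈ 4583.3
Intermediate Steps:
q(p) = 2*p
f = -11/3 (f = -4 + (0*6 + 1)/3 = -4 + (0 + 1)/3 = -4 + (⅓)*1 = -4 + ⅓ = -11/3 ≈ -3.6667)
-25*(5*0 + 5)²*f*q(1) = -25*(5*0 + 5)²*(-11/3)*2*1 = -25*(0 + 5)²*(-11/3)*2 = -25*5²*(-11/3)*2 = -25*25*(-11/3)*2 = -(-6875)*2/3 = -25*(-550/3) = 13750/3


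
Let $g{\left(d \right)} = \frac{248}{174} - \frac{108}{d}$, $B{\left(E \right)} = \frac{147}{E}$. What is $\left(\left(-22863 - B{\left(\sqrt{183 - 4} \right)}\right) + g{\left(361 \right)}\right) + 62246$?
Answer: $\frac{1236937249}{31407} - \frac{147 \sqrt{179}}{179} \approx 39373.0$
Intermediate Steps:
$g{\left(d \right)} = \frac{124}{87} - \frac{108}{d}$ ($g{\left(d \right)} = 248 \cdot \frac{1}{174} - \frac{108}{d} = \frac{124}{87} - \frac{108}{d}$)
$\left(\left(-22863 - B{\left(\sqrt{183 - 4} \right)}\right) + g{\left(361 \right)}\right) + 62246 = \left(\left(-22863 - \frac{147}{\sqrt{183 - 4}}\right) + \left(\frac{124}{87} - \frac{108}{361}\right)\right) + 62246 = \left(\left(-22863 - \frac{147}{\sqrt{179}}\right) + \left(\frac{124}{87} - \frac{108}{361}\right)\right) + 62246 = \left(\left(-22863 - 147 \frac{\sqrt{179}}{179}\right) + \left(\frac{124}{87} - \frac{108}{361}\right)\right) + 62246 = \left(\left(-22863 - \frac{147 \sqrt{179}}{179}\right) + \frac{35368}{31407}\right) + 62246 = \left(- \frac{718022873}{31407} - \frac{147 \sqrt{179}}{179}\right) + 62246 = \frac{1236937249}{31407} - \frac{147 \sqrt{179}}{179}$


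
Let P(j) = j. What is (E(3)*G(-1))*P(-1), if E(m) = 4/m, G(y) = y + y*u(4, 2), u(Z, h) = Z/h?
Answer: 4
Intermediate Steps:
G(y) = 3*y (G(y) = y + y*(4/2) = y + y*(4*(½)) = y + y*2 = y + 2*y = 3*y)
(E(3)*G(-1))*P(-1) = ((4/3)*(3*(-1)))*(-1) = ((4*(⅓))*(-3))*(-1) = ((4/3)*(-3))*(-1) = -4*(-1) = 4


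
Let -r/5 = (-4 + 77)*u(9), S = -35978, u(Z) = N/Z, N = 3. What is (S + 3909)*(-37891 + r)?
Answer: 3657084622/3 ≈ 1.2190e+9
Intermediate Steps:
u(Z) = 3/Z
r = -365/3 (r = -5*(-4 + 77)*3/9 = -365*3*(⅑) = -365/3 ≈ -121.67)
(S + 3909)*(-37891 + r) = (-35978 + 3909)*(-37891 - 365/3) = -32069*(-114038/3) = 3657084622/3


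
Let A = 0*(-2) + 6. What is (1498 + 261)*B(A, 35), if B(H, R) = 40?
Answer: 70360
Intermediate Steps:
A = 6 (A = 0 + 6 = 6)
(1498 + 261)*B(A, 35) = (1498 + 261)*40 = 1759*40 = 70360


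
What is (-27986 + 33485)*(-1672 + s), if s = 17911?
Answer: 89298261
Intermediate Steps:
(-27986 + 33485)*(-1672 + s) = (-27986 + 33485)*(-1672 + 17911) = 5499*16239 = 89298261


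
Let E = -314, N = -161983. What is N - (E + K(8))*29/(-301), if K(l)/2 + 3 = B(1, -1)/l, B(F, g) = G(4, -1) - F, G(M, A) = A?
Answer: -97532355/602 ≈ -1.6201e+5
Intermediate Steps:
B(F, g) = -1 - F
K(l) = -6 - 4/l (K(l) = -6 + 2*((-1 - 1*1)/l) = -6 + 2*((-1 - 1)/l) = -6 + 2*(-2/l) = -6 - 4/l)
N - (E + K(8))*29/(-301) = -161983 - (-314 + (-6 - 4/8))*29/(-301) = -161983 - (-314 + (-6 - 4*⅛))*29*(-1/301) = -161983 - (-314 + (-6 - ½))*(-29)/301 = -161983 - (-314 - 13/2)*(-29)/301 = -161983 - (-641)*(-29)/(2*301) = -161983 - 1*18589/602 = -161983 - 18589/602 = -97532355/602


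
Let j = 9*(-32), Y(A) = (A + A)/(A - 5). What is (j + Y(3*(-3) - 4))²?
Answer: 6651241/81 ≈ 82114.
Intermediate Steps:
Y(A) = 2*A/(-5 + A) (Y(A) = (2*A)/(-5 + A) = 2*A/(-5 + A))
j = -288
(j + Y(3*(-3) - 4))² = (-288 + 2*(3*(-3) - 4)/(-5 + (3*(-3) - 4)))² = (-288 + 2*(-9 - 4)/(-5 + (-9 - 4)))² = (-288 + 2*(-13)/(-5 - 13))² = (-288 + 2*(-13)/(-18))² = (-288 + 2*(-13)*(-1/18))² = (-288 + 13/9)² = (-2579/9)² = 6651241/81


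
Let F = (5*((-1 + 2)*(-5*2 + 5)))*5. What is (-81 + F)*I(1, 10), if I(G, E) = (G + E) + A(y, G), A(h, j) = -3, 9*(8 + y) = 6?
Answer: -1648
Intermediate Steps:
y = -22/3 (y = -8 + (1/9)*6 = -8 + 2/3 = -22/3 ≈ -7.3333)
I(G, E) = -3 + E + G (I(G, E) = (G + E) - 3 = (E + G) - 3 = -3 + E + G)
F = -125 (F = (5*(1*(-10 + 5)))*5 = (5*(1*(-5)))*5 = (5*(-5))*5 = -25*5 = -125)
(-81 + F)*I(1, 10) = (-81 - 125)*(-3 + 10 + 1) = -206*8 = -1648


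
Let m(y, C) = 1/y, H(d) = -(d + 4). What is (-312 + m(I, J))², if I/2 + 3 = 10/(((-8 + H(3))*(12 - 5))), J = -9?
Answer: 1646817561/16900 ≈ 97445.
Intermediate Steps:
H(d) = -4 - d (H(d) = -(4 + d) = -4 - d)
I = -130/21 (I = -6 + 2*(10/(((-8 + (-4 - 1*3))*(12 - 5)))) = -6 + 2*(10/(((-8 + (-4 - 3))*7))) = -6 + 2*(10/(((-8 - 7)*7))) = -6 + 2*(10/((-15*7))) = -6 + 2*(10/(-105)) = -6 + 2*(10*(-1/105)) = -6 + 2*(-2/21) = -6 - 4/21 = -130/21 ≈ -6.1905)
(-312 + m(I, J))² = (-312 + 1/(-130/21))² = (-312 - 21/130)² = (-40581/130)² = 1646817561/16900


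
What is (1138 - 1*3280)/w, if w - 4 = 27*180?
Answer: -1071/2432 ≈ -0.44038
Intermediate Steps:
w = 4864 (w = 4 + 27*180 = 4 + 4860 = 4864)
(1138 - 1*3280)/w = (1138 - 1*3280)/4864 = (1138 - 3280)*(1/4864) = -2142*1/4864 = -1071/2432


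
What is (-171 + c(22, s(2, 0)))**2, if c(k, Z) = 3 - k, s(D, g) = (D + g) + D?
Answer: 36100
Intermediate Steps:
s(D, g) = g + 2*D
(-171 + c(22, s(2, 0)))**2 = (-171 + (3 - 1*22))**2 = (-171 + (3 - 22))**2 = (-171 - 19)**2 = (-190)**2 = 36100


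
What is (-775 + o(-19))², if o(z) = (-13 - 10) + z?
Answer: 667489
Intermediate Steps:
o(z) = -23 + z
(-775 + o(-19))² = (-775 + (-23 - 19))² = (-775 - 42)² = (-817)² = 667489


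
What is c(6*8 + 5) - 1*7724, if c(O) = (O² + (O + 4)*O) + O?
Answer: -1841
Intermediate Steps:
c(O) = O + O² + O*(4 + O) (c(O) = (O² + (4 + O)*O) + O = (O² + O*(4 + O)) + O = O + O² + O*(4 + O))
c(6*8 + 5) - 1*7724 = (6*8 + 5)*(5 + 2*(6*8 + 5)) - 1*7724 = (48 + 5)*(5 + 2*(48 + 5)) - 7724 = 53*(5 + 2*53) - 7724 = 53*(5 + 106) - 7724 = 53*111 - 7724 = 5883 - 7724 = -1841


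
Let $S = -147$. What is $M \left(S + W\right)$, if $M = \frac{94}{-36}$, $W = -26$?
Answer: $\frac{8131}{18} \approx 451.72$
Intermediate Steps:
$M = - \frac{47}{18}$ ($M = 94 \left(- \frac{1}{36}\right) = - \frac{47}{18} \approx -2.6111$)
$M \left(S + W\right) = - \frac{47 \left(-147 - 26\right)}{18} = \left(- \frac{47}{18}\right) \left(-173\right) = \frac{8131}{18}$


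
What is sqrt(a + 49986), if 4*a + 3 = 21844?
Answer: sqrt(221785)/2 ≈ 235.47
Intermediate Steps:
a = 21841/4 (a = -3/4 + (1/4)*21844 = -3/4 + 5461 = 21841/4 ≈ 5460.3)
sqrt(a + 49986) = sqrt(21841/4 + 49986) = sqrt(221785/4) = sqrt(221785)/2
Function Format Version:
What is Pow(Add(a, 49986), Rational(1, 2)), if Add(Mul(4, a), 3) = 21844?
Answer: Mul(Rational(1, 2), Pow(221785, Rational(1, 2))) ≈ 235.47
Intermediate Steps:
a = Rational(21841, 4) (a = Add(Rational(-3, 4), Mul(Rational(1, 4), 21844)) = Add(Rational(-3, 4), 5461) = Rational(21841, 4) ≈ 5460.3)
Pow(Add(a, 49986), Rational(1, 2)) = Pow(Add(Rational(21841, 4), 49986), Rational(1, 2)) = Pow(Rational(221785, 4), Rational(1, 2)) = Mul(Rational(1, 2), Pow(221785, Rational(1, 2)))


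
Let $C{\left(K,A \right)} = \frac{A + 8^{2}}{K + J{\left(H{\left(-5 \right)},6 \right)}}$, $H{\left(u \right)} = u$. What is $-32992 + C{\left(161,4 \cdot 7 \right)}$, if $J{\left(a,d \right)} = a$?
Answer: $- \frac{1286665}{39} \approx -32991.0$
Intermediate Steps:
$C{\left(K,A \right)} = \frac{64 + A}{-5 + K}$ ($C{\left(K,A \right)} = \frac{A + 8^{2}}{K - 5} = \frac{A + 64}{-5 + K} = \frac{64 + A}{-5 + K}$)
$-32992 + C{\left(161,4 \cdot 7 \right)} = -32992 + \frac{64 + 4 \cdot 7}{-5 + 161} = -32992 + \frac{64 + 28}{156} = -32992 + \frac{1}{156} \cdot 92 = -32992 + \frac{23}{39} = - \frac{1286665}{39}$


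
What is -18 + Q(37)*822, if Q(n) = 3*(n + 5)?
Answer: 103554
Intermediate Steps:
Q(n) = 15 + 3*n (Q(n) = 3*(5 + n) = 15 + 3*n)
-18 + Q(37)*822 = -18 + (15 + 3*37)*822 = -18 + (15 + 111)*822 = -18 + 126*822 = -18 + 103572 = 103554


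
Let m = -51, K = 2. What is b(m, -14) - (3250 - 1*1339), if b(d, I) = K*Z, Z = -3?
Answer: -1917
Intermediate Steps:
b(d, I) = -6 (b(d, I) = 2*(-3) = -6)
b(m, -14) - (3250 - 1*1339) = -6 - (3250 - 1*1339) = -6 - (3250 - 1339) = -6 - 1*1911 = -6 - 1911 = -1917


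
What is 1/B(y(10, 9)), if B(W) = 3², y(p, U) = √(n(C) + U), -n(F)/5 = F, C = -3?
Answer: ⅑ ≈ 0.11111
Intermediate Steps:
n(F) = -5*F
y(p, U) = √(15 + U) (y(p, U) = √(-5*(-3) + U) = √(15 + U))
B(W) = 9
1/B(y(10, 9)) = 1/9 = ⅑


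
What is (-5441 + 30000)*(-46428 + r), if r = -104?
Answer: -1142779388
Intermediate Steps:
(-5441 + 30000)*(-46428 + r) = (-5441 + 30000)*(-46428 - 104) = 24559*(-46532) = -1142779388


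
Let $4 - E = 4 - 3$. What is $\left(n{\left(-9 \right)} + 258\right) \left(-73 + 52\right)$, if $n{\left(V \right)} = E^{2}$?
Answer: $-5607$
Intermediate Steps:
$E = 3$ ($E = 4 - \left(4 - 3\right) = 4 - 1 = 3$)
$n{\left(V \right)} = 9$ ($n{\left(V \right)} = 3^{2} = 9$)
$\left(n{\left(-9 \right)} + 258\right) \left(-73 + 52\right) = \left(9 + 258\right) \left(-73 + 52\right) = 267 \left(-21\right) = -5607$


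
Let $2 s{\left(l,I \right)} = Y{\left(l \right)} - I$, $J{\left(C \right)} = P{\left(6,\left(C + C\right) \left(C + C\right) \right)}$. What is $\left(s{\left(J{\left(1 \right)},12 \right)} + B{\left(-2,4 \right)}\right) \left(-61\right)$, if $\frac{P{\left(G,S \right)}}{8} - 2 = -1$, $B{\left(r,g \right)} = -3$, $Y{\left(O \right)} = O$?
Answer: $305$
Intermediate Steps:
$P{\left(G,S \right)} = 8$ ($P{\left(G,S \right)} = 16 + 8 \left(-1\right) = 16 - 8 = 8$)
$J{\left(C \right)} = 8$
$s{\left(l,I \right)} = \frac{l}{2} - \frac{I}{2}$ ($s{\left(l,I \right)} = \frac{l - I}{2} = \frac{l}{2} - \frac{I}{2}$)
$\left(s{\left(J{\left(1 \right)},12 \right)} + B{\left(-2,4 \right)}\right) \left(-61\right) = \left(\left(\frac{1}{2} \cdot 8 - 6\right) - 3\right) \left(-61\right) = \left(\left(4 - 6\right) - 3\right) \left(-61\right) = \left(-2 - 3\right) \left(-61\right) = \left(-5\right) \left(-61\right) = 305$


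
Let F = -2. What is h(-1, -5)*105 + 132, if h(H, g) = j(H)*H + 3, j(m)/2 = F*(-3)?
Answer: -813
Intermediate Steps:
j(m) = 12 (j(m) = 2*(-2*(-3)) = 2*6 = 12)
h(H, g) = 3 + 12*H (h(H, g) = 12*H + 3 = 3 + 12*H)
h(-1, -5)*105 + 132 = (3 + 12*(-1))*105 + 132 = (3 - 12)*105 + 132 = -9*105 + 132 = -945 + 132 = -813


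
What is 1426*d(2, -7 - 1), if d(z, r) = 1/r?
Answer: -713/4 ≈ -178.25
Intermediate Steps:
1426*d(2, -7 - 1) = 1426/(-7 - 1) = 1426/(-8) = 1426*(-1/8) = -713/4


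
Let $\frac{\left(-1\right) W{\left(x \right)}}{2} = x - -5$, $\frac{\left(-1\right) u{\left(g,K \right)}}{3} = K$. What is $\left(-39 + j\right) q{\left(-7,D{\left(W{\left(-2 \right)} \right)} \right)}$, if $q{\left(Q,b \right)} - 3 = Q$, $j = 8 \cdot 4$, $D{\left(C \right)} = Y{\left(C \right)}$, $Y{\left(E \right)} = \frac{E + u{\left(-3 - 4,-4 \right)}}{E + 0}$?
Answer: $28$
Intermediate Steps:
$u{\left(g,K \right)} = - 3 K$
$W{\left(x \right)} = -10 - 2 x$ ($W{\left(x \right)} = - 2 \left(x - -5\right) = - 2 \left(x + 5\right) = - 2 \left(5 + x\right) = -10 - 2 x$)
$Y{\left(E \right)} = \frac{12 + E}{E}$ ($Y{\left(E \right)} = \frac{E - -12}{E + 0} = \frac{E + 12}{E} = \frac{12 + E}{E}$)
$D{\left(C \right)} = \frac{12 + C}{C}$
$j = 32$
$q{\left(Q,b \right)} = 3 + Q$
$\left(-39 + j\right) q{\left(-7,D{\left(W{\left(-2 \right)} \right)} \right)} = \left(-39 + 32\right) \left(3 - 7\right) = \left(-7\right) \left(-4\right) = 28$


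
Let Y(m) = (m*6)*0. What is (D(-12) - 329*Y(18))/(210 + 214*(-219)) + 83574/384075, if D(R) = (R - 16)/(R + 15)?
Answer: 108411479/497761200 ≈ 0.21780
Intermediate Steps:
Y(m) = 0 (Y(m) = (6*m)*0 = 0)
D(R) = (-16 + R)/(15 + R)
(D(-12) - 329*Y(18))/(210 + 214*(-219)) + 83574/384075 = ((-16 - 12)/(15 - 12) - 329*0)/(210 + 214*(-219)) + 83574/384075 = (-28/3 + 0)/(210 - 46866) + 83574*(1/384075) = ((1/3)*(-28) + 0)/(-46656) + 9286/42675 = (-28/3 + 0)*(-1/46656) + 9286/42675 = -28/3*(-1/46656) + 9286/42675 = 7/34992 + 9286/42675 = 108411479/497761200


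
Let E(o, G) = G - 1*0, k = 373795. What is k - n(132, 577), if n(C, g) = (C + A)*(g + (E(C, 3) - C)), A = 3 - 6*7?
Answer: 332131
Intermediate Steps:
E(o, G) = G (E(o, G) = G + 0 = G)
A = -39 (A = 3 - 42 = -39)
n(C, g) = (-39 + C)*(3 + g - C) (n(C, g) = (C - 39)*(g + (3 - C)) = (-39 + C)*(3 + g - C))
k - n(132, 577) = 373795 - (-117 - 1*132**2 - 39*577 + 42*132 + 132*577) = 373795 - (-117 - 1*17424 - 22503 + 5544 + 76164) = 373795 - (-117 - 17424 - 22503 + 5544 + 76164) = 373795 - 1*41664 = 373795 - 41664 = 332131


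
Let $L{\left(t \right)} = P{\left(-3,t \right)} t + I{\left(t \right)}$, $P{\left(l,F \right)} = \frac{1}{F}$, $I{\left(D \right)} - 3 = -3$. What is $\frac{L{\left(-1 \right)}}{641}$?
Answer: $\frac{1}{641} \approx 0.0015601$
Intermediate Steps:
$I{\left(D \right)} = 0$ ($I{\left(D \right)} = 3 - 3 = 0$)
$L{\left(t \right)} = 1$ ($L{\left(t \right)} = \frac{t}{t} + 0 = 1 + 0 = 1$)
$\frac{L{\left(-1 \right)}}{641} = 1 \cdot \frac{1}{641} = \frac{1}{641}$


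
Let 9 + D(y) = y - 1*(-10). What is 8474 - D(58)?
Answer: 8415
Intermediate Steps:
D(y) = 1 + y (D(y) = -9 + (y - 1*(-10)) = -9 + (y + 10) = -9 + (10 + y) = 1 + y)
8474 - D(58) = 8474 - (1 + 58) = 8474 - 1*59 = 8474 - 59 = 8415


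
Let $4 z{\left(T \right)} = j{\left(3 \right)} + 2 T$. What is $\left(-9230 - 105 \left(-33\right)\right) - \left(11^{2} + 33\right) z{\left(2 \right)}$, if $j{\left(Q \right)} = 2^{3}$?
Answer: $-6227$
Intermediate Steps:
$j{\left(Q \right)} = 8$
$z{\left(T \right)} = 2 + \frac{T}{2}$ ($z{\left(T \right)} = \frac{8 + 2 T}{4} = 2 + \frac{T}{2}$)
$\left(-9230 - 105 \left(-33\right)\right) - \left(11^{2} + 33\right) z{\left(2 \right)} = \left(-9230 - 105 \left(-33\right)\right) - \left(11^{2} + 33\right) \left(2 + \frac{1}{2} \cdot 2\right) = \left(-9230 - -3465\right) - \left(121 + 33\right) \left(2 + 1\right) = \left(-9230 + 3465\right) - 154 \cdot 3 = -5765 - 462 = -6227$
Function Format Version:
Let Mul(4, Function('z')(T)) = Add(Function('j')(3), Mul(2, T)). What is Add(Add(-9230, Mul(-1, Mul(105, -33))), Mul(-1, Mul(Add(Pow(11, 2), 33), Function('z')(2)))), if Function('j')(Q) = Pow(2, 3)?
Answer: -6227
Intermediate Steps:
Function('j')(Q) = 8
Function('z')(T) = Add(2, Mul(Rational(1, 2), T)) (Function('z')(T) = Mul(Rational(1, 4), Add(8, Mul(2, T))) = Add(2, Mul(Rational(1, 2), T)))
Add(Add(-9230, Mul(-1, Mul(105, -33))), Mul(-1, Mul(Add(Pow(11, 2), 33), Function('z')(2)))) = Add(Add(-9230, Mul(-1, Mul(105, -33))), Mul(-1, Mul(Add(Pow(11, 2), 33), Add(2, Mul(Rational(1, 2), 2))))) = Add(Add(-9230, Mul(-1, -3465)), Mul(-1, Mul(Add(121, 33), Add(2, 1)))) = Add(Add(-9230, 3465), Mul(-1, Mul(154, 3))) = Add(-5765, Mul(-1, 462)) = Add(-5765, -462) = -6227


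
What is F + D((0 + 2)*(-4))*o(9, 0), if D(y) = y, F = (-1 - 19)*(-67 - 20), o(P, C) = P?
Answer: 1668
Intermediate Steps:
F = 1740 (F = -20*(-87) = 1740)
F + D((0 + 2)*(-4))*o(9, 0) = 1740 + ((0 + 2)*(-4))*9 = 1740 + (2*(-4))*9 = 1740 - 8*9 = 1740 - 72 = 1668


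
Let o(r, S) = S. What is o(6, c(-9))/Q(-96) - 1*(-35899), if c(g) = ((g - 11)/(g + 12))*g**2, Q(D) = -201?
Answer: 2405413/67 ≈ 35902.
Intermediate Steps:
c(g) = g**2*(-11 + g)/(12 + g) (c(g) = ((-11 + g)/(12 + g))*g**2 = g**2*(-11 + g)/(12 + g))
o(6, c(-9))/Q(-96) - 1*(-35899) = ((-9)**2*(-11 - 9)/(12 - 9))/(-201) - 1*(-35899) = (81*(-20)/3)*(-1/201) + 35899 = (81*(1/3)*(-20))*(-1/201) + 35899 = -540*(-1/201) + 35899 = 180/67 + 35899 = 2405413/67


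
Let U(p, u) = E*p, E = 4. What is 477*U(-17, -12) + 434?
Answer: -32002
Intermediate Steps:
U(p, u) = 4*p
477*U(-17, -12) + 434 = 477*(4*(-17)) + 434 = 477*(-68) + 434 = -32436 + 434 = -32002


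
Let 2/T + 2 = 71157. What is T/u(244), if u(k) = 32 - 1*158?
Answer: -1/4482765 ≈ -2.2308e-7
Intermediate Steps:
T = 2/71155 (T = 2/(-2 + 71157) = 2/71155 ≈ 2.8108e-5)
u(k) = -126 (u(k) = 32 - 158 = -126)
T/u(244) = (2/71155)/(-126) = (2/71155)*(-1/126) = -1/4482765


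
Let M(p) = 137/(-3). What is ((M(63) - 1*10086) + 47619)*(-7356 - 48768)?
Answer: -2103939096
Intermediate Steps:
M(p) = -137/3 (M(p) = 137*(-⅓) = -137/3)
((M(63) - 1*10086) + 47619)*(-7356 - 48768) = ((-137/3 - 1*10086) + 47619)*(-7356 - 48768) = ((-137/3 - 10086) + 47619)*(-56124) = (-30395/3 + 47619)*(-56124) = (112462/3)*(-56124) = -2103939096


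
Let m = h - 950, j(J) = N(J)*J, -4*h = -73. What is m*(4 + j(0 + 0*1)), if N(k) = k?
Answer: -3727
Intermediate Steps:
h = 73/4 (h = -1/4*(-73) = 73/4 ≈ 18.250)
j(J) = J**2 (j(J) = J*J = J**2)
m = -3727/4 (m = 73/4 - 950 = -3727/4 ≈ -931.75)
m*(4 + j(0 + 0*1)) = -3727*(4 + (0 + 0*1)**2)/4 = -3727*(4 + (0 + 0)**2)/4 = -3727*(4 + 0**2)/4 = -3727*(4 + 0)/4 = -3727/4*4 = -3727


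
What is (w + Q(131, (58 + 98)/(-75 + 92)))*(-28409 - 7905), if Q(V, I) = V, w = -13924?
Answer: 500879002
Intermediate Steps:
(w + Q(131, (58 + 98)/(-75 + 92)))*(-28409 - 7905) = (-13924 + 131)*(-28409 - 7905) = -13793*(-36314) = 500879002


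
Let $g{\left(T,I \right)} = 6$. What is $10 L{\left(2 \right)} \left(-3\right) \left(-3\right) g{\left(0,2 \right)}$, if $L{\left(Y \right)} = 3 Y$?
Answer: $3240$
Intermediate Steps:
$10 L{\left(2 \right)} \left(-3\right) \left(-3\right) g{\left(0,2 \right)} = 10 \cdot 3 \cdot 2 \left(-3\right) \left(-3\right) 6 = 10 \cdot 6 \cdot 9 \cdot 6 = 60 \cdot 54 = 3240$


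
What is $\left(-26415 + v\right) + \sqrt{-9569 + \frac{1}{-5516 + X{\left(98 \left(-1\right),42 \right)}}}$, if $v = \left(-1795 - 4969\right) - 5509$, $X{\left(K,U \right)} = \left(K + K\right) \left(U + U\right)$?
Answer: $-38688 + \frac{i \sqrt{1155744782395}}{10990} \approx -38688.0 + 97.821 i$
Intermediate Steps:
$X{\left(K,U \right)} = 4 K U$ ($X{\left(K,U \right)} = 2 K 2 U = 4 K U$)
$v = -12273$ ($v = -6764 - 5509 = -12273$)
$\left(-26415 + v\right) + \sqrt{-9569 + \frac{1}{-5516 + X{\left(98 \left(-1\right),42 \right)}}} = \left(-26415 - 12273\right) + \sqrt{-9569 + \frac{1}{-5516 + 4 \cdot 98 \left(-1\right) 42}} = -38688 + \sqrt{-9569 + \frac{1}{-5516 + 4 \left(-98\right) 42}} = -38688 + \sqrt{-9569 + \frac{1}{-5516 - 16464}} = -38688 + \sqrt{-9569 + \frac{1}{-21980}} = -38688 + \sqrt{-9569 - \frac{1}{21980}} = -38688 + \sqrt{- \frac{210326621}{21980}} = -38688 + \frac{i \sqrt{1155744782395}}{10990}$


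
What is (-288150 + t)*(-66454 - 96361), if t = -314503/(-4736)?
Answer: 222138907890055/4736 ≈ 4.6904e+10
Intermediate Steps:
t = 314503/4736 (t = -314503*(-1/4736) = 314503/4736 ≈ 66.407)
(-288150 + t)*(-66454 - 96361) = (-288150 + 314503/4736)*(-66454 - 96361) = -1364363897/4736*(-162815) = 222138907890055/4736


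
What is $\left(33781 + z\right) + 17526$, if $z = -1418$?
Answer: $49889$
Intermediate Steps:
$\left(33781 + z\right) + 17526 = \left(33781 - 1418\right) + 17526 = 32363 + 17526 = 49889$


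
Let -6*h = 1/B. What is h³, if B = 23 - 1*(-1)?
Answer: -1/2985984 ≈ -3.3490e-7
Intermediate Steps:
B = 24 (B = 23 + 1 = 24)
h = -1/144 (h = -⅙/24 = -⅙*1/24 = -1/144 ≈ -0.0069444)
h³ = (-1/144)³ = -1/2985984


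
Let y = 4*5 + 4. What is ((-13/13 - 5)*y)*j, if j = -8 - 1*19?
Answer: 3888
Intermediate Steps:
j = -27 (j = -8 - 19 = -27)
y = 24 (y = 20 + 4 = 24)
((-13/13 - 5)*y)*j = ((-13/13 - 5)*24)*(-27) = ((-13*1/13 - 5)*24)*(-27) = ((-1 - 5)*24)*(-27) = -6*24*(-27) = -144*(-27) = 3888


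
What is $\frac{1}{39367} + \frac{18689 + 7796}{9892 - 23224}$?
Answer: $- \frac{1042621663}{524840844} \approx -1.9865$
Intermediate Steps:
$\frac{1}{39367} + \frac{18689 + 7796}{9892 - 23224} = \frac{1}{39367} + \frac{26485}{-13332} = \frac{1}{39367} + 26485 \left(- \frac{1}{13332}\right) = \frac{1}{39367} - \frac{26485}{13332} = - \frac{1042621663}{524840844}$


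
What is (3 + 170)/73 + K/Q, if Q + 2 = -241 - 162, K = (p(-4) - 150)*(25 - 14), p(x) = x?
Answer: 193727/29565 ≈ 6.5526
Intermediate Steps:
K = -1694 (K = (-4 - 150)*(25 - 14) = -154*11 = -1694)
Q = -405 (Q = -2 + (-241 - 162) = -2 - 403 = -405)
(3 + 170)/73 + K/Q = (3 + 170)/73 - 1694/(-405) = 173*(1/73) - 1694*(-1/405) = 173/73 + 1694/405 = 193727/29565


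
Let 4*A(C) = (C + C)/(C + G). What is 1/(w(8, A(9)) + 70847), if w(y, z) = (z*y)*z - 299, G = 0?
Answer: 1/70550 ≈ 1.4174e-5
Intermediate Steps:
A(C) = ½ (A(C) = ((C + C)/(C + 0))/4 = ((2*C)/C)/4 = (¼)*2 = ½)
w(y, z) = -299 + y*z² (w(y, z) = (y*z)*z - 299 = y*z² - 299 = -299 + y*z²)
1/(w(8, A(9)) + 70847) = 1/((-299 + 8*(½)²) + 70847) = 1/((-299 + 8*(¼)) + 70847) = 1/((-299 + 2) + 70847) = 1/(-297 + 70847) = 1/70550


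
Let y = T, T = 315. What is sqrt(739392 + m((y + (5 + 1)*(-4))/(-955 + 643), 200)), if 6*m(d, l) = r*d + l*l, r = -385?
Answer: sqrt(2017504463)/52 ≈ 863.78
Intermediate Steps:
y = 315
m(d, l) = -385*d/6 + l**2/6 (m(d, l) = (-385*d + l*l)/6 = (-385*d + l**2)/6 = (l**2 - 385*d)/6 = -385*d/6 + l**2/6)
sqrt(739392 + m((y + (5 + 1)*(-4))/(-955 + 643), 200)) = sqrt(739392 + (-385*(315 + (5 + 1)*(-4))/(6*(-955 + 643)) + (1/6)*200**2)) = sqrt(739392 + (-385*(315 + 6*(-4))/(6*(-312)) + (1/6)*40000)) = sqrt(739392 + (-385*(315 - 24)*(-1)/(6*312) + 20000/3)) = sqrt(739392 + (-37345*(-1)/(2*312) + 20000/3)) = sqrt(739392 + (-385/6*(-97/104) + 20000/3)) = sqrt(739392 + (37345/624 + 20000/3)) = sqrt(739392 + 1399115/208) = sqrt(155192651/208) = sqrt(2017504463)/52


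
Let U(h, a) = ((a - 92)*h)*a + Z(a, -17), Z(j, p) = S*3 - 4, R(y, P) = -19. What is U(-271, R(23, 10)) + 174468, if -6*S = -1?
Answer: -794149/2 ≈ -3.9707e+5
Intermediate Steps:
S = ⅙ (S = -⅙*(-1) = ⅙ ≈ 0.16667)
Z(j, p) = -7/2 (Z(j, p) = (⅙)*3 - 4 = ½ - 4 = -7/2)
U(h, a) = -7/2 + a*h*(-92 + a) (U(h, a) = ((a - 92)*h)*a - 7/2 = ((-92 + a)*h)*a - 7/2 = (h*(-92 + a))*a - 7/2 = a*h*(-92 + a) - 7/2 = -7/2 + a*h*(-92 + a))
U(-271, R(23, 10)) + 174468 = (-7/2 - 271*(-19)² - 92*(-19)*(-271)) + 174468 = (-7/2 - 271*361 - 473708) + 174468 = (-7/2 - 97831 - 473708) + 174468 = -1143085/2 + 174468 = -794149/2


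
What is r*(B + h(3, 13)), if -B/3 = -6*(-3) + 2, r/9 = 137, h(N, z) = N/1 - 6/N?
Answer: -72747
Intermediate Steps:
h(N, z) = N - 6/N (h(N, z) = N*1 - 6/N = N - 6/N)
r = 1233 (r = 9*137 = 1233)
B = -60 (B = -3*(-6*(-3) + 2) = -3*(18 + 2) = -3*20 = -60)
r*(B + h(3, 13)) = 1233*(-60 + (3 - 6/3)) = 1233*(-60 + (3 - 6*1/3)) = 1233*(-60 + (3 - 2)) = 1233*(-60 + 1) = 1233*(-59) = -72747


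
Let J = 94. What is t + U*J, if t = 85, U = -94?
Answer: -8751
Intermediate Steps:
t + U*J = 85 - 94*94 = 85 - 8836 = -8751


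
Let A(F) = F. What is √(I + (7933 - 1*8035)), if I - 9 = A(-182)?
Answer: 5*I*√11 ≈ 16.583*I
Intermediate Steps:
I = -173 (I = 9 - 182 = -173)
√(I + (7933 - 1*8035)) = √(-173 + (7933 - 1*8035)) = √(-173 + (7933 - 8035)) = √(-173 - 102) = √(-275) = 5*I*√11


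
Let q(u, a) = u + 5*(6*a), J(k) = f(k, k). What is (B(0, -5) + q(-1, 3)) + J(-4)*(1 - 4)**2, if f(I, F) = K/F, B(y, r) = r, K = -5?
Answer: 381/4 ≈ 95.250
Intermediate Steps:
f(I, F) = -5/F
J(k) = -5/k
q(u, a) = u + 30*a
(B(0, -5) + q(-1, 3)) + J(-4)*(1 - 4)**2 = (-5 + (-1 + 30*3)) + (-5/(-4))*(1 - 4)**2 = (-5 + (-1 + 90)) - 5*(-1/4)*(-3)**2 = (-5 + 89) + (5/4)*9 = 84 + 45/4 = 381/4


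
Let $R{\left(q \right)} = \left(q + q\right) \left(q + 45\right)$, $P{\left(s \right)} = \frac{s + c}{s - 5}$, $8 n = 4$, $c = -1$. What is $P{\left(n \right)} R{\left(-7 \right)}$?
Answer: $- \frac{532}{9} \approx -59.111$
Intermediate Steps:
$n = \frac{1}{2}$ ($n = \frac{1}{8} \cdot 4 = \frac{1}{2} \approx 0.5$)
$P{\left(s \right)} = \frac{-1 + s}{-5 + s}$ ($P{\left(s \right)} = \frac{s - 1}{s - 5} = \frac{-1 + s}{-5 + s}$)
$R{\left(q \right)} = 2 q \left(45 + q\right)$
$P{\left(n \right)} R{\left(-7 \right)} = \frac{-1 + \frac{1}{2}}{-5 + \frac{1}{2}} \cdot 2 \left(-7\right) \left(45 - 7\right) = \frac{1}{- \frac{9}{2}} \left(- \frac{1}{2}\right) 2 \left(-7\right) 38 = \left(- \frac{2}{9}\right) \left(- \frac{1}{2}\right) \left(-532\right) = \frac{1}{9} \left(-532\right) = - \frac{532}{9}$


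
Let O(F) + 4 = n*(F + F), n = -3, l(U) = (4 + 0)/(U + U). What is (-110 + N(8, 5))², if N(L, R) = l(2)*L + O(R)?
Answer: 18496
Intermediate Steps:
l(U) = 2/U (l(U) = 4/((2*U)) = 4*(1/(2*U)) = 2/U)
O(F) = -4 - 6*F (O(F) = -4 - 3*(F + F) = -4 - 6*F)
N(L, R) = -4 + L - 6*R (N(L, R) = (2/2)*L + (-4 - 6*R) = (2*(½))*L + (-4 - 6*R) = 1*L + (-4 - 6*R) = L + (-4 - 6*R) = -4 + L - 6*R)
(-110 + N(8, 5))² = (-110 + (-4 + 8 - 6*5))² = (-110 + (-4 + 8 - 30))² = (-110 - 26)² = (-136)² = 18496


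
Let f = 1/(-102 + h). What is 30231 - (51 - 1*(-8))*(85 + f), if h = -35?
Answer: 3454651/137 ≈ 25216.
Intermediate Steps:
f = -1/137 (f = 1/(-102 - 35) = 1/(-137) = -1/137 ≈ -0.0072993)
30231 - (51 - 1*(-8))*(85 + f) = 30231 - (51 - 1*(-8))*(85 - 1/137) = 30231 - (51 + 8)*11644/137 = 30231 - 59*11644/137 = 30231 - 1*686996/137 = 30231 - 686996/137 = 3454651/137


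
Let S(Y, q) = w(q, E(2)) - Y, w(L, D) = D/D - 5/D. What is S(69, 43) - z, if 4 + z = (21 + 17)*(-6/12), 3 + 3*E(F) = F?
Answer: -30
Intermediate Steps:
E(F) = -1 + F/3
w(L, D) = 1 - 5/D
z = -23 (z = -4 + (21 + 17)*(-6/12) = -4 + 38*(-6*1/12) = -4 + 38*(-½) = -4 - 19 = -23)
S(Y, q) = 16 - Y (S(Y, q) = (-5 + (-1 + (⅓)*2))/(-1 + (⅓)*2) - Y = (-5 + (-1 + ⅔))/(-1 + ⅔) - Y = (-5 - ⅓)/(-⅓) - Y = -3*(-16/3) - Y = 16 - Y)
S(69, 43) - z = (16 - 1*69) - 1*(-23) = (16 - 69) + 23 = -53 + 23 = -30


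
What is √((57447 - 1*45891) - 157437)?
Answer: 9*I*√1801 ≈ 381.94*I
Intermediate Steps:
√((57447 - 1*45891) - 157437) = √((57447 - 45891) - 157437) = √(11556 - 157437) = √(-145881) = 9*I*√1801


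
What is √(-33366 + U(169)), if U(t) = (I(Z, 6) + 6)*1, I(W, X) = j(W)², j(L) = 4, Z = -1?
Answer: 8*I*√521 ≈ 182.6*I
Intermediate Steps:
I(W, X) = 16 (I(W, X) = 4² = 16)
U(t) = 22 (U(t) = (16 + 6)*1 = 22*1 = 22)
√(-33366 + U(169)) = √(-33366 + 22) = √(-33344) = 8*I*√521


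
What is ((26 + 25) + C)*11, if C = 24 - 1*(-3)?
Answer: 858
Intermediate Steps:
C = 27 (C = 24 + 3 = 27)
((26 + 25) + C)*11 = ((26 + 25) + 27)*11 = (51 + 27)*11 = 78*11 = 858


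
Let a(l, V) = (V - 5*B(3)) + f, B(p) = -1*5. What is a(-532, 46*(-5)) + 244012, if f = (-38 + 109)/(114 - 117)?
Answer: 731350/3 ≈ 2.4378e+5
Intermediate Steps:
B(p) = -5
f = -71/3 (f = 71/(-3) = 71*(-⅓) = -71/3 ≈ -23.667)
a(l, V) = 4/3 + V (a(l, V) = (V - 5*(-5)) - 71/3 = (V + 25) - 71/3 = (25 + V) - 71/3 = 4/3 + V)
a(-532, 46*(-5)) + 244012 = (4/3 + 46*(-5)) + 244012 = (4/3 - 230) + 244012 = -686/3 + 244012 = 731350/3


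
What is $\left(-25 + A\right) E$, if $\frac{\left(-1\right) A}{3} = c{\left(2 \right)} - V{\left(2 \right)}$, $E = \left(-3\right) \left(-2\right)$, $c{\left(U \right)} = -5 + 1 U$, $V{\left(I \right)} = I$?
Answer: $-60$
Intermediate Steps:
$c{\left(U \right)} = -5 + U$
$E = 6$
$A = 15$ ($A = - 3 \left(\left(-5 + 2\right) - 2\right) = - 3 \left(-3 - 2\right) = \left(-3\right) \left(-5\right) = 15$)
$\left(-25 + A\right) E = \left(-25 + 15\right) 6 = \left(-10\right) 6 = -60$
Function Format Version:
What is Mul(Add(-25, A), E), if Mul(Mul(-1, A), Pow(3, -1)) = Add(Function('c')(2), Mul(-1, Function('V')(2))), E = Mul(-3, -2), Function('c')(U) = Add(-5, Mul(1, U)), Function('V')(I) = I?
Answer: -60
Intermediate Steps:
Function('c')(U) = Add(-5, U)
E = 6
A = 15 (A = Mul(-3, Add(Add(-5, 2), Mul(-1, 2))) = Mul(-3, Add(-3, -2)) = Mul(-3, -5) = 15)
Mul(Add(-25, A), E) = Mul(Add(-25, 15), 6) = Mul(-10, 6) = -60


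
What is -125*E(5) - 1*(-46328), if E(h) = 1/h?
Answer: 46303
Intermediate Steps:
E(h) = 1/h
-125*E(5) - 1*(-46328) = -125/5 - 1*(-46328) = -125/5 + 46328 = -25*1 + 46328 = -25 + 46328 = 46303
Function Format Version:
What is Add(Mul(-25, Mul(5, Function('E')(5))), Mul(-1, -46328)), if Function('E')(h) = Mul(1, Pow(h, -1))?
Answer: 46303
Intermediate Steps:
Function('E')(h) = Pow(h, -1)
Add(Mul(-25, Mul(5, Function('E')(5))), Mul(-1, -46328)) = Add(Mul(-25, Mul(5, Pow(5, -1))), Mul(-1, -46328)) = Add(Mul(-25, Mul(5, Rational(1, 5))), 46328) = Add(Mul(-25, 1), 46328) = Add(-25, 46328) = 46303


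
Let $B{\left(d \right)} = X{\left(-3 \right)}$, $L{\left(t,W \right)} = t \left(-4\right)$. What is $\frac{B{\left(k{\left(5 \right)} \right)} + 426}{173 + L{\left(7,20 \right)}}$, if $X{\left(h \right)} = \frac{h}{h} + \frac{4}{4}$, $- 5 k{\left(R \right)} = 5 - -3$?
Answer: $\frac{428}{145} \approx 2.9517$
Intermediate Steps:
$k{\left(R \right)} = - \frac{8}{5}$ ($k{\left(R \right)} = - \frac{5 - -3}{5} = - \frac{5 + 3}{5} = \left(- \frac{1}{5}\right) 8 = - \frac{8}{5}$)
$X{\left(h \right)} = 2$ ($X{\left(h \right)} = 1 + 4 \cdot \frac{1}{4} = 1 + 1 = 2$)
$L{\left(t,W \right)} = - 4 t$
$B{\left(d \right)} = 2$
$\frac{B{\left(k{\left(5 \right)} \right)} + 426}{173 + L{\left(7,20 \right)}} = \frac{2 + 426}{173 - 28} = \frac{428}{173 - 28} = \frac{428}{145}$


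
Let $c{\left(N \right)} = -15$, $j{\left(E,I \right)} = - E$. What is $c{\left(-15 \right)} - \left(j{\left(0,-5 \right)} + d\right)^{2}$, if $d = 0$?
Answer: $-15$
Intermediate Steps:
$c{\left(-15 \right)} - \left(j{\left(0,-5 \right)} + d\right)^{2} = -15 - \left(\left(-1\right) 0 + 0\right)^{2} = -15 - \left(0 + 0\right)^{2} = -15 - 0^{2} = -15 - 0 = -15 + 0 = -15$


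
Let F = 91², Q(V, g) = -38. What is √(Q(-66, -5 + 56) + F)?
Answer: √8243 ≈ 90.791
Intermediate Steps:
F = 8281
√(Q(-66, -5 + 56) + F) = √(-38 + 8281) = √8243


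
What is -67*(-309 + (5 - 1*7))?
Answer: 20837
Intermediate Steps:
-67*(-309 + (5 - 1*7)) = -67*(-309 + (5 - 7)) = -67*(-309 - 2) = -67*(-311) = 20837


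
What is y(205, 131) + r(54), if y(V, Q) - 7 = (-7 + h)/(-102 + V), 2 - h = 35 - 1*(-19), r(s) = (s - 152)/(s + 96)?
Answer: 44603/7725 ≈ 5.7738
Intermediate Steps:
r(s) = (-152 + s)/(96 + s)
h = -52 (h = 2 - (35 - 1*(-19)) = 2 - (35 + 19) = 2 - 1*54 = 2 - 54 = -52)
y(V, Q) = 7 - 59/(-102 + V) (y(V, Q) = 7 + (-7 - 52)/(-102 + V) = 7 - 59/(-102 + V))
y(205, 131) + r(54) = (-773 + 7*205)/(-102 + 205) + (-152 + 54)/(96 + 54) = (-773 + 1435)/103 - 98/150 = (1/103)*662 + (1/150)*(-98) = 662/103 - 49/75 = 44603/7725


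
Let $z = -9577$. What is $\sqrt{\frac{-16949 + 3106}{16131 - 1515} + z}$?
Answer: $\frac{5 i \sqrt{2273458306}}{2436} \approx 97.867 i$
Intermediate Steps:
$\sqrt{\frac{-16949 + 3106}{16131 - 1515} + z} = \sqrt{\frac{-16949 + 3106}{16131 - 1515} - 9577} = \sqrt{- \frac{13843}{14616} - 9577} = \sqrt{- \frac{139991275}{14616}} = \frac{5 i \sqrt{2273458306}}{2436}$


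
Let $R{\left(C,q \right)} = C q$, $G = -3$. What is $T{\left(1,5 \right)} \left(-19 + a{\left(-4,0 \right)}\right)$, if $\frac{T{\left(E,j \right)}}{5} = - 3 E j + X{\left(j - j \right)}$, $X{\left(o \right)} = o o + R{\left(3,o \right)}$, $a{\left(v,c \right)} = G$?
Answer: $1650$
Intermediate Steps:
$a{\left(v,c \right)} = -3$
$X{\left(o \right)} = o^{2} + 3 o$ ($X{\left(o \right)} = o o + 3 o = o^{2} + 3 o$)
$T{\left(E,j \right)} = - 15 E j$ ($T{\left(E,j \right)} = 5 \left(- 3 E j + \left(j - j\right) \left(3 + \left(j - j\right)\right)\right) = 5 \left(- 3 E j + 0 \left(3 + 0\right)\right) = 5 \left(- 3 E j + 0 \cdot 3\right) = 5 \left(- 3 E j + 0\right) = 5 \left(- 3 E j\right) = - 15 E j$)
$T{\left(1,5 \right)} \left(-19 + a{\left(-4,0 \right)}\right) = \left(-15\right) 1 \cdot 5 \left(-19 - 3\right) = \left(-75\right) \left(-22\right) = 1650$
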